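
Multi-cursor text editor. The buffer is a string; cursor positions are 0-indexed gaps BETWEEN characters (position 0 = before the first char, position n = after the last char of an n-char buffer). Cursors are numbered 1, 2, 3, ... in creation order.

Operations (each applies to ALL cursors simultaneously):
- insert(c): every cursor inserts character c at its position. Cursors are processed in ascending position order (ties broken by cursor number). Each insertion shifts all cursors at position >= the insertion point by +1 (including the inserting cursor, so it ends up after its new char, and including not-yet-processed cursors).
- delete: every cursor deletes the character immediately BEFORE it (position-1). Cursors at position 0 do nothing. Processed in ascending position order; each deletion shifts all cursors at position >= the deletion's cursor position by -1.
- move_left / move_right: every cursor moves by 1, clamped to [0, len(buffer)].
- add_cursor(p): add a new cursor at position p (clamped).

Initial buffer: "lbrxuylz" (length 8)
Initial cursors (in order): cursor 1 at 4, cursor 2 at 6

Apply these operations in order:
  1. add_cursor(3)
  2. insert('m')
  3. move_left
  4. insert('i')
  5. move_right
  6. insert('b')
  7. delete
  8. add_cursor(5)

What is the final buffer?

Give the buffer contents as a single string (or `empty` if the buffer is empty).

After op 1 (add_cursor(3)): buffer="lbrxuylz" (len 8), cursors c3@3 c1@4 c2@6, authorship ........
After op 2 (insert('m')): buffer="lbrmxmuymlz" (len 11), cursors c3@4 c1@6 c2@9, authorship ...3.1..2..
After op 3 (move_left): buffer="lbrmxmuymlz" (len 11), cursors c3@3 c1@5 c2@8, authorship ...3.1..2..
After op 4 (insert('i')): buffer="lbrimximuyimlz" (len 14), cursors c3@4 c1@7 c2@11, authorship ...33.11..22..
After op 5 (move_right): buffer="lbrimximuyimlz" (len 14), cursors c3@5 c1@8 c2@12, authorship ...33.11..22..
After op 6 (insert('b')): buffer="lbrimbximbuyimblz" (len 17), cursors c3@6 c1@10 c2@15, authorship ...333.111..222..
After op 7 (delete): buffer="lbrimximuyimlz" (len 14), cursors c3@5 c1@8 c2@12, authorship ...33.11..22..
After op 8 (add_cursor(5)): buffer="lbrimximuyimlz" (len 14), cursors c3@5 c4@5 c1@8 c2@12, authorship ...33.11..22..

Answer: lbrimximuyimlz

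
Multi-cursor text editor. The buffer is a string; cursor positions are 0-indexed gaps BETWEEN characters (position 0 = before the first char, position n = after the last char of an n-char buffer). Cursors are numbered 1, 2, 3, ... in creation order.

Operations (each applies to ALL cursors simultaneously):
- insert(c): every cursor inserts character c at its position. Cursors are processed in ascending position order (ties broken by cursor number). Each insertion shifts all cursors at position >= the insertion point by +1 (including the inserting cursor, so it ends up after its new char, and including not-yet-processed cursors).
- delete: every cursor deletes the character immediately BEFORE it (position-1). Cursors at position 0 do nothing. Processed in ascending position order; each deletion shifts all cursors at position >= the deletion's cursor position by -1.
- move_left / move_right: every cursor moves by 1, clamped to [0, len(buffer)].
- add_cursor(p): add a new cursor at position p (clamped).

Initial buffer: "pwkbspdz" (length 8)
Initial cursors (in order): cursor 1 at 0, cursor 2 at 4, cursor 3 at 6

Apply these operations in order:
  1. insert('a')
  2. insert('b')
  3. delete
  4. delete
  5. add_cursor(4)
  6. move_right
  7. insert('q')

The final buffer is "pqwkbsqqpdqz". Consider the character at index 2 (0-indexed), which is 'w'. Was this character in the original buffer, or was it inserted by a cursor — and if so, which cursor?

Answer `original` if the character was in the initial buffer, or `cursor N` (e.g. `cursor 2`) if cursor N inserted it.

After op 1 (insert('a')): buffer="apwkbaspadz" (len 11), cursors c1@1 c2@6 c3@9, authorship 1....2..3..
After op 2 (insert('b')): buffer="abpwkbabspabdz" (len 14), cursors c1@2 c2@8 c3@12, authorship 11....22..33..
After op 3 (delete): buffer="apwkbaspadz" (len 11), cursors c1@1 c2@6 c3@9, authorship 1....2..3..
After op 4 (delete): buffer="pwkbspdz" (len 8), cursors c1@0 c2@4 c3@6, authorship ........
After op 5 (add_cursor(4)): buffer="pwkbspdz" (len 8), cursors c1@0 c2@4 c4@4 c3@6, authorship ........
After op 6 (move_right): buffer="pwkbspdz" (len 8), cursors c1@1 c2@5 c4@5 c3@7, authorship ........
After op 7 (insert('q')): buffer="pqwkbsqqpdqz" (len 12), cursors c1@2 c2@8 c4@8 c3@11, authorship .1....24..3.
Authorship (.=original, N=cursor N): . 1 . . . . 2 4 . . 3 .
Index 2: author = original

Answer: original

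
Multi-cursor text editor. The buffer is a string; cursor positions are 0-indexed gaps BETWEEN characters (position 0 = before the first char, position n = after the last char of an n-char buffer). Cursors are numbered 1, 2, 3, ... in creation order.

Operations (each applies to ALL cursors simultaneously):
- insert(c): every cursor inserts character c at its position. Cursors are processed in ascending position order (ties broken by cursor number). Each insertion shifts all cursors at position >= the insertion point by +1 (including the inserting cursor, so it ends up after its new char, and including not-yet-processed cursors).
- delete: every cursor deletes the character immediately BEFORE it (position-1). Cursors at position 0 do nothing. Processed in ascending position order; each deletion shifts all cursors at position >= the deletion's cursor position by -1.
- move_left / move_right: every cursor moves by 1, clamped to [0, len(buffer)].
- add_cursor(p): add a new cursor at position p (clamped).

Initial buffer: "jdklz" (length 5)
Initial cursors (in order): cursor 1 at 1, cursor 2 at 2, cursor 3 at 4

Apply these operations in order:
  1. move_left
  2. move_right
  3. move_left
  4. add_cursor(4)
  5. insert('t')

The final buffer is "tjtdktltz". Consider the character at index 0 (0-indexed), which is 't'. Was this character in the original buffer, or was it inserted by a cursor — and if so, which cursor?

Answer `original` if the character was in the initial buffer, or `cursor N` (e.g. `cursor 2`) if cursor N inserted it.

After op 1 (move_left): buffer="jdklz" (len 5), cursors c1@0 c2@1 c3@3, authorship .....
After op 2 (move_right): buffer="jdklz" (len 5), cursors c1@1 c2@2 c3@4, authorship .....
After op 3 (move_left): buffer="jdklz" (len 5), cursors c1@0 c2@1 c3@3, authorship .....
After op 4 (add_cursor(4)): buffer="jdklz" (len 5), cursors c1@0 c2@1 c3@3 c4@4, authorship .....
After op 5 (insert('t')): buffer="tjtdktltz" (len 9), cursors c1@1 c2@3 c3@6 c4@8, authorship 1.2..3.4.
Authorship (.=original, N=cursor N): 1 . 2 . . 3 . 4 .
Index 0: author = 1

Answer: cursor 1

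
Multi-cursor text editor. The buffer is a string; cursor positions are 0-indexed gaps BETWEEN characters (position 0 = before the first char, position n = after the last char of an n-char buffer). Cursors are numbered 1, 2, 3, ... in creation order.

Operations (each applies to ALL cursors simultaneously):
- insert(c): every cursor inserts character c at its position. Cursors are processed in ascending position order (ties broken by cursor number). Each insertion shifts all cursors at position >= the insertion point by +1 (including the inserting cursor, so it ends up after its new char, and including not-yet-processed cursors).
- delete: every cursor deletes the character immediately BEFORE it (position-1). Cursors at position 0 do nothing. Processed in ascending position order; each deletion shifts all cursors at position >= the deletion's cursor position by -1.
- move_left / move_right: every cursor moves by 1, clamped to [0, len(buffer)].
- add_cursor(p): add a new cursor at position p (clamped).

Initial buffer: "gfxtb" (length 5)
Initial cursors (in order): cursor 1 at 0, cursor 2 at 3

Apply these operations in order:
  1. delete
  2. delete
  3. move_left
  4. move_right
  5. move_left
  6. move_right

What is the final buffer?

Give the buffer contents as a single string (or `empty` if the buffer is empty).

Answer: gtb

Derivation:
After op 1 (delete): buffer="gftb" (len 4), cursors c1@0 c2@2, authorship ....
After op 2 (delete): buffer="gtb" (len 3), cursors c1@0 c2@1, authorship ...
After op 3 (move_left): buffer="gtb" (len 3), cursors c1@0 c2@0, authorship ...
After op 4 (move_right): buffer="gtb" (len 3), cursors c1@1 c2@1, authorship ...
After op 5 (move_left): buffer="gtb" (len 3), cursors c1@0 c2@0, authorship ...
After op 6 (move_right): buffer="gtb" (len 3), cursors c1@1 c2@1, authorship ...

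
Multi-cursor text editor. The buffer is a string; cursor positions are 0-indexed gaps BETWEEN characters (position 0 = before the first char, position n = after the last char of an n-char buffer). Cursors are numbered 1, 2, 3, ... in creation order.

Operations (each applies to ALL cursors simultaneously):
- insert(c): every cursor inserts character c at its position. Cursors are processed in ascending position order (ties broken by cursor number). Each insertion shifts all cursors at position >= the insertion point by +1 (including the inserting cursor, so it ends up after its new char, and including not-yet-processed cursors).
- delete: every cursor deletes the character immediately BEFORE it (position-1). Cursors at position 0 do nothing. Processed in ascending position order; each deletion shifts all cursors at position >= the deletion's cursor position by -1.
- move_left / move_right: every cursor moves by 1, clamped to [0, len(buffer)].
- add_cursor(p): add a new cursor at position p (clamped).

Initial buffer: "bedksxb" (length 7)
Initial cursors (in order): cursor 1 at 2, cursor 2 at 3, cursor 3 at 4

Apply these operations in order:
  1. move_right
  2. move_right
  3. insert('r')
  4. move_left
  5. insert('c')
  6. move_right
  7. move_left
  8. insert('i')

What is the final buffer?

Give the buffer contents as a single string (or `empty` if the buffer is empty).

Answer: bedkcirscirxcirb

Derivation:
After op 1 (move_right): buffer="bedksxb" (len 7), cursors c1@3 c2@4 c3@5, authorship .......
After op 2 (move_right): buffer="bedksxb" (len 7), cursors c1@4 c2@5 c3@6, authorship .......
After op 3 (insert('r')): buffer="bedkrsrxrb" (len 10), cursors c1@5 c2@7 c3@9, authorship ....1.2.3.
After op 4 (move_left): buffer="bedkrsrxrb" (len 10), cursors c1@4 c2@6 c3@8, authorship ....1.2.3.
After op 5 (insert('c')): buffer="bedkcrscrxcrb" (len 13), cursors c1@5 c2@8 c3@11, authorship ....11.22.33.
After op 6 (move_right): buffer="bedkcrscrxcrb" (len 13), cursors c1@6 c2@9 c3@12, authorship ....11.22.33.
After op 7 (move_left): buffer="bedkcrscrxcrb" (len 13), cursors c1@5 c2@8 c3@11, authorship ....11.22.33.
After op 8 (insert('i')): buffer="bedkcirscirxcirb" (len 16), cursors c1@6 c2@10 c3@14, authorship ....111.222.333.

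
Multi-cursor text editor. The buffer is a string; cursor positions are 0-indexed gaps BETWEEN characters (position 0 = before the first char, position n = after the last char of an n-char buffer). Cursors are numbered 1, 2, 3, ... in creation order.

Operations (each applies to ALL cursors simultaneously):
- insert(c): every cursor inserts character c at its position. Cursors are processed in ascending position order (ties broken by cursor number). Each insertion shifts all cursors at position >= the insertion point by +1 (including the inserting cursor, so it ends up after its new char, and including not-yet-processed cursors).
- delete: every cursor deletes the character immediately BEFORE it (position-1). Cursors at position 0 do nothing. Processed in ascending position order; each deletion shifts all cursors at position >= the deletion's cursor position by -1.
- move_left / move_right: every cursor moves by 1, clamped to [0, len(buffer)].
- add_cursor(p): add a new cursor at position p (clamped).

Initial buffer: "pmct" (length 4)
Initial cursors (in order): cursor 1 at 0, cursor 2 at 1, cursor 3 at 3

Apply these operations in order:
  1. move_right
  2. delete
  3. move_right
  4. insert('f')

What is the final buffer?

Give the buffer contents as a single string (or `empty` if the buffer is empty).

After op 1 (move_right): buffer="pmct" (len 4), cursors c1@1 c2@2 c3@4, authorship ....
After op 2 (delete): buffer="c" (len 1), cursors c1@0 c2@0 c3@1, authorship .
After op 3 (move_right): buffer="c" (len 1), cursors c1@1 c2@1 c3@1, authorship .
After op 4 (insert('f')): buffer="cfff" (len 4), cursors c1@4 c2@4 c3@4, authorship .123

Answer: cfff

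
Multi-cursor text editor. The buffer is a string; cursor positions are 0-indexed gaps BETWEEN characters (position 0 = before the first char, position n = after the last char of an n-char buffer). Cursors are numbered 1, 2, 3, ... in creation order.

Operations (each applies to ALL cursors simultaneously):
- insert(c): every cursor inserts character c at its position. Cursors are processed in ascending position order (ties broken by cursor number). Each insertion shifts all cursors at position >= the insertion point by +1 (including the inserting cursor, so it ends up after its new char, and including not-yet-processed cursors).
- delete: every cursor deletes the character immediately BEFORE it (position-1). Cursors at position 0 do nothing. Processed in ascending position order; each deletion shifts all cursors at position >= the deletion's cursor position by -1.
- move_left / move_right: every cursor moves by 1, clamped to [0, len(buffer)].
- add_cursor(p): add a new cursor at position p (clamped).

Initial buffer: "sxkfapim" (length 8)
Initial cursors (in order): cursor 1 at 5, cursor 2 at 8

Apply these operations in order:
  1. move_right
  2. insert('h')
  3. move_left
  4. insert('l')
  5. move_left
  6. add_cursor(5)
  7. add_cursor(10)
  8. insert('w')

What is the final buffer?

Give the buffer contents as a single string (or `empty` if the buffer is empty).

Answer: sxkfawpwlhimwwlh

Derivation:
After op 1 (move_right): buffer="sxkfapim" (len 8), cursors c1@6 c2@8, authorship ........
After op 2 (insert('h')): buffer="sxkfaphimh" (len 10), cursors c1@7 c2@10, authorship ......1..2
After op 3 (move_left): buffer="sxkfaphimh" (len 10), cursors c1@6 c2@9, authorship ......1..2
After op 4 (insert('l')): buffer="sxkfaplhimlh" (len 12), cursors c1@7 c2@11, authorship ......11..22
After op 5 (move_left): buffer="sxkfaplhimlh" (len 12), cursors c1@6 c2@10, authorship ......11..22
After op 6 (add_cursor(5)): buffer="sxkfaplhimlh" (len 12), cursors c3@5 c1@6 c2@10, authorship ......11..22
After op 7 (add_cursor(10)): buffer="sxkfaplhimlh" (len 12), cursors c3@5 c1@6 c2@10 c4@10, authorship ......11..22
After op 8 (insert('w')): buffer="sxkfawpwlhimwwlh" (len 16), cursors c3@6 c1@8 c2@14 c4@14, authorship .....3.111..2422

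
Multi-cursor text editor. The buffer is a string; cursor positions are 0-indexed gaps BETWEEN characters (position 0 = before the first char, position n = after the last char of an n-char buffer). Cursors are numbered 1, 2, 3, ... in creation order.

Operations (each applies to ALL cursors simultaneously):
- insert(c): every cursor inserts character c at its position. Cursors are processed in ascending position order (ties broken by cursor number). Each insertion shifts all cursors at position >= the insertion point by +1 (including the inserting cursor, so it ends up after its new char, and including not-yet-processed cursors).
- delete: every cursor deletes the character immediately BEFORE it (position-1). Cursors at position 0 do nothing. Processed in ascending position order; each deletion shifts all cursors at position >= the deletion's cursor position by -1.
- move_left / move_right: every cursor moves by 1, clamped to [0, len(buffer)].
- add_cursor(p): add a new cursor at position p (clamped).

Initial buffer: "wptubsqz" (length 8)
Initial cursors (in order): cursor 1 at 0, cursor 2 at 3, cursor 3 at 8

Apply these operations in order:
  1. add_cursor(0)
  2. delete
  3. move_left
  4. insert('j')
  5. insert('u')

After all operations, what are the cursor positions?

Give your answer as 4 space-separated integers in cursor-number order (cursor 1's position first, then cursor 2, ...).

After op 1 (add_cursor(0)): buffer="wptubsqz" (len 8), cursors c1@0 c4@0 c2@3 c3@8, authorship ........
After op 2 (delete): buffer="wpubsq" (len 6), cursors c1@0 c4@0 c2@2 c3@6, authorship ......
After op 3 (move_left): buffer="wpubsq" (len 6), cursors c1@0 c4@0 c2@1 c3@5, authorship ......
After op 4 (insert('j')): buffer="jjwjpubsjq" (len 10), cursors c1@2 c4@2 c2@4 c3@9, authorship 14.2....3.
After op 5 (insert('u')): buffer="jjuuwjupubsjuq" (len 14), cursors c1@4 c4@4 c2@7 c3@13, authorship 1414.22....33.

Answer: 4 7 13 4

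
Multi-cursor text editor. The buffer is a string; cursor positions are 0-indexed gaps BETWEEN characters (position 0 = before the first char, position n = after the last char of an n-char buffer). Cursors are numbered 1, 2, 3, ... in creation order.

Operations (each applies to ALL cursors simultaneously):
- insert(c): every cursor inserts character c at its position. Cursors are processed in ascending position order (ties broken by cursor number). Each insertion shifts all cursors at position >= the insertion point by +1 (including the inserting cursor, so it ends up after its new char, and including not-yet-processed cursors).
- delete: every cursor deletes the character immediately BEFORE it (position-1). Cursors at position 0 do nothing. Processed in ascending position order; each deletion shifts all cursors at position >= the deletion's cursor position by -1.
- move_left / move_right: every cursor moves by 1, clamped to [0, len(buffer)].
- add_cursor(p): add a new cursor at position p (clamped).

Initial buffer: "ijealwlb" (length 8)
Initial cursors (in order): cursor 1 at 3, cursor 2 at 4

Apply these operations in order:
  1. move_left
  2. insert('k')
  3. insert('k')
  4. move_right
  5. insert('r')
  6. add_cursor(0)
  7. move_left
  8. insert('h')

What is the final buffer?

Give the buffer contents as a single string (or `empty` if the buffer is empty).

After op 1 (move_left): buffer="ijealwlb" (len 8), cursors c1@2 c2@3, authorship ........
After op 2 (insert('k')): buffer="ijkekalwlb" (len 10), cursors c1@3 c2@5, authorship ..1.2.....
After op 3 (insert('k')): buffer="ijkkekkalwlb" (len 12), cursors c1@4 c2@7, authorship ..11.22.....
After op 4 (move_right): buffer="ijkkekkalwlb" (len 12), cursors c1@5 c2@8, authorship ..11.22.....
After op 5 (insert('r')): buffer="ijkkerkkarlwlb" (len 14), cursors c1@6 c2@10, authorship ..11.122.2....
After op 6 (add_cursor(0)): buffer="ijkkerkkarlwlb" (len 14), cursors c3@0 c1@6 c2@10, authorship ..11.122.2....
After op 7 (move_left): buffer="ijkkerkkarlwlb" (len 14), cursors c3@0 c1@5 c2@9, authorship ..11.122.2....
After op 8 (insert('h')): buffer="hijkkehrkkahrlwlb" (len 17), cursors c3@1 c1@7 c2@12, authorship 3..11.1122.22....

Answer: hijkkehrkkahrlwlb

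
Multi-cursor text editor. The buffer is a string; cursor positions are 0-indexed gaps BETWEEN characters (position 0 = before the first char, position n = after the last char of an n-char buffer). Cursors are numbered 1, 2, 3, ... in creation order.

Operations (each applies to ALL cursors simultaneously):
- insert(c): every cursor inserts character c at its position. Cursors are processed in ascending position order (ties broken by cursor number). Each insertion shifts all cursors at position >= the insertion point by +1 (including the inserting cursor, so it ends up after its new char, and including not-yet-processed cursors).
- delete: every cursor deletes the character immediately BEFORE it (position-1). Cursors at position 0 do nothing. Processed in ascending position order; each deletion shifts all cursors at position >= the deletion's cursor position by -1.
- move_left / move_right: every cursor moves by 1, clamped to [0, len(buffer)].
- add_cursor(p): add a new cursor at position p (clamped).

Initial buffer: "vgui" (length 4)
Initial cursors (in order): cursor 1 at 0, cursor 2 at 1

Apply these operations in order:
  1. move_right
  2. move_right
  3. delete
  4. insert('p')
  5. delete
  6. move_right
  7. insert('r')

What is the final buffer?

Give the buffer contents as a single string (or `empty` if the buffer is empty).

Answer: virr

Derivation:
After op 1 (move_right): buffer="vgui" (len 4), cursors c1@1 c2@2, authorship ....
After op 2 (move_right): buffer="vgui" (len 4), cursors c1@2 c2@3, authorship ....
After op 3 (delete): buffer="vi" (len 2), cursors c1@1 c2@1, authorship ..
After op 4 (insert('p')): buffer="vppi" (len 4), cursors c1@3 c2@3, authorship .12.
After op 5 (delete): buffer="vi" (len 2), cursors c1@1 c2@1, authorship ..
After op 6 (move_right): buffer="vi" (len 2), cursors c1@2 c2@2, authorship ..
After op 7 (insert('r')): buffer="virr" (len 4), cursors c1@4 c2@4, authorship ..12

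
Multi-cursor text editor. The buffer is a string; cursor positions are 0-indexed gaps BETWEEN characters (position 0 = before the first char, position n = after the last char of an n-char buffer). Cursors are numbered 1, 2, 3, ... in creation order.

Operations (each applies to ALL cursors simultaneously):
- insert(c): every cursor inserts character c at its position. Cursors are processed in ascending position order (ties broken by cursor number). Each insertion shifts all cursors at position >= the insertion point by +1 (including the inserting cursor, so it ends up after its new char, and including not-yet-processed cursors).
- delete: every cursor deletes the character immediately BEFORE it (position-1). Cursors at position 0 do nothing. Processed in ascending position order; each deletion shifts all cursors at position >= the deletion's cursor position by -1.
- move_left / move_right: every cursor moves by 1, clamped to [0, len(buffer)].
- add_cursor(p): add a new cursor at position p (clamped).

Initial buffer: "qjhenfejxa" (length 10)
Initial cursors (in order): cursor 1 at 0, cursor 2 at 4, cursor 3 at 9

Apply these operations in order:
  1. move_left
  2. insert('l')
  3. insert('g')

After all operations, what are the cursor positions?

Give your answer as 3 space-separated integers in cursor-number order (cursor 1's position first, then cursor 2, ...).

Answer: 2 7 14

Derivation:
After op 1 (move_left): buffer="qjhenfejxa" (len 10), cursors c1@0 c2@3 c3@8, authorship ..........
After op 2 (insert('l')): buffer="lqjhlenfejlxa" (len 13), cursors c1@1 c2@5 c3@11, authorship 1...2.....3..
After op 3 (insert('g')): buffer="lgqjhlgenfejlgxa" (len 16), cursors c1@2 c2@7 c3@14, authorship 11...22.....33..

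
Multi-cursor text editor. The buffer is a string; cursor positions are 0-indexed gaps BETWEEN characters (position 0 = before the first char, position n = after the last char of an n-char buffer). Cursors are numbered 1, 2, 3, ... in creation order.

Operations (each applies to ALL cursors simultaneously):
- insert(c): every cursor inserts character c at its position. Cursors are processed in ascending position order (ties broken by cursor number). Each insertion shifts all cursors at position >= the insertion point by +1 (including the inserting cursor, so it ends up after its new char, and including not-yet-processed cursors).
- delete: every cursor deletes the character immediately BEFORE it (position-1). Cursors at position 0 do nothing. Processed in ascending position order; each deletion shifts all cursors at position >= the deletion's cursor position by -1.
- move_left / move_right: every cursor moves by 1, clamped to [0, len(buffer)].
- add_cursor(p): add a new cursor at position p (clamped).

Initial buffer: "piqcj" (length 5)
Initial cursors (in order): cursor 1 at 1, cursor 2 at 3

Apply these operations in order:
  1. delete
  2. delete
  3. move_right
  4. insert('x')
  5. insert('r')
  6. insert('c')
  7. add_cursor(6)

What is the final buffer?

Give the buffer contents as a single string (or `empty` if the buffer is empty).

After op 1 (delete): buffer="icj" (len 3), cursors c1@0 c2@1, authorship ...
After op 2 (delete): buffer="cj" (len 2), cursors c1@0 c2@0, authorship ..
After op 3 (move_right): buffer="cj" (len 2), cursors c1@1 c2@1, authorship ..
After op 4 (insert('x')): buffer="cxxj" (len 4), cursors c1@3 c2@3, authorship .12.
After op 5 (insert('r')): buffer="cxxrrj" (len 6), cursors c1@5 c2@5, authorship .1212.
After op 6 (insert('c')): buffer="cxxrrccj" (len 8), cursors c1@7 c2@7, authorship .121212.
After op 7 (add_cursor(6)): buffer="cxxrrccj" (len 8), cursors c3@6 c1@7 c2@7, authorship .121212.

Answer: cxxrrccj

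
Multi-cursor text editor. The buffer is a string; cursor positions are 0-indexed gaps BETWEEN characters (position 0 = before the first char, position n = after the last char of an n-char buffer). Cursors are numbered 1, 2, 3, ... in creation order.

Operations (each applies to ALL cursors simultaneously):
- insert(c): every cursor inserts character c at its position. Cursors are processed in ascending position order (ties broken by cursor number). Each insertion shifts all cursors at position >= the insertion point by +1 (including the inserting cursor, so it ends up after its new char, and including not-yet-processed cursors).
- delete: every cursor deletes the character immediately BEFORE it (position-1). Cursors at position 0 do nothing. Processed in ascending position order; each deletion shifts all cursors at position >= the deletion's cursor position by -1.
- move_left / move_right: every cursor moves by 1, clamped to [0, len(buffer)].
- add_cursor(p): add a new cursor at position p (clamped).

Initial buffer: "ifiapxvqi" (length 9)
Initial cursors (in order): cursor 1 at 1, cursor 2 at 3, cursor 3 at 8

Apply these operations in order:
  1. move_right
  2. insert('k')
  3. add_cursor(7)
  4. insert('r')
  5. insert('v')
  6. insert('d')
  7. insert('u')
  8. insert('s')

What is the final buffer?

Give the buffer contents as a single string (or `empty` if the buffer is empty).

Answer: ifkrvdusiakrvdusprvdusxvqikrvdus

Derivation:
After op 1 (move_right): buffer="ifiapxvqi" (len 9), cursors c1@2 c2@4 c3@9, authorship .........
After op 2 (insert('k')): buffer="ifkiakpxvqik" (len 12), cursors c1@3 c2@6 c3@12, authorship ..1..2.....3
After op 3 (add_cursor(7)): buffer="ifkiakpxvqik" (len 12), cursors c1@3 c2@6 c4@7 c3@12, authorship ..1..2.....3
After op 4 (insert('r')): buffer="ifkriakrprxvqikr" (len 16), cursors c1@4 c2@8 c4@10 c3@16, authorship ..11..22.4....33
After op 5 (insert('v')): buffer="ifkrviakrvprvxvqikrv" (len 20), cursors c1@5 c2@10 c4@13 c3@20, authorship ..111..222.44....333
After op 6 (insert('d')): buffer="ifkrvdiakrvdprvdxvqikrvd" (len 24), cursors c1@6 c2@12 c4@16 c3@24, authorship ..1111..2222.444....3333
After op 7 (insert('u')): buffer="ifkrvduiakrvduprvduxvqikrvdu" (len 28), cursors c1@7 c2@14 c4@19 c3@28, authorship ..11111..22222.4444....33333
After op 8 (insert('s')): buffer="ifkrvdusiakrvdusprvdusxvqikrvdus" (len 32), cursors c1@8 c2@16 c4@22 c3@32, authorship ..111111..222222.44444....333333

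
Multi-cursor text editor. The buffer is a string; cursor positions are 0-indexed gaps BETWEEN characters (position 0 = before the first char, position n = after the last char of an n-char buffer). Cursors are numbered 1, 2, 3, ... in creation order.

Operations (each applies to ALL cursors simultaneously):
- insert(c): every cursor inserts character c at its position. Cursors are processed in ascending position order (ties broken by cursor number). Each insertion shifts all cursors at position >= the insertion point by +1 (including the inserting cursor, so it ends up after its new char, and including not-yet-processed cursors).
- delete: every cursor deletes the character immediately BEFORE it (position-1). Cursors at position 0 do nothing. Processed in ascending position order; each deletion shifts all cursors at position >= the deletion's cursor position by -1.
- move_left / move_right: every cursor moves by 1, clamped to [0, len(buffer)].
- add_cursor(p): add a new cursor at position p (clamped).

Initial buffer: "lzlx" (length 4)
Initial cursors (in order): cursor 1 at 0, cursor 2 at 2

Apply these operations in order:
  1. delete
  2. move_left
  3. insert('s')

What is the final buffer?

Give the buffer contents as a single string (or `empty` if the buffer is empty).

Answer: ssllx

Derivation:
After op 1 (delete): buffer="llx" (len 3), cursors c1@0 c2@1, authorship ...
After op 2 (move_left): buffer="llx" (len 3), cursors c1@0 c2@0, authorship ...
After op 3 (insert('s')): buffer="ssllx" (len 5), cursors c1@2 c2@2, authorship 12...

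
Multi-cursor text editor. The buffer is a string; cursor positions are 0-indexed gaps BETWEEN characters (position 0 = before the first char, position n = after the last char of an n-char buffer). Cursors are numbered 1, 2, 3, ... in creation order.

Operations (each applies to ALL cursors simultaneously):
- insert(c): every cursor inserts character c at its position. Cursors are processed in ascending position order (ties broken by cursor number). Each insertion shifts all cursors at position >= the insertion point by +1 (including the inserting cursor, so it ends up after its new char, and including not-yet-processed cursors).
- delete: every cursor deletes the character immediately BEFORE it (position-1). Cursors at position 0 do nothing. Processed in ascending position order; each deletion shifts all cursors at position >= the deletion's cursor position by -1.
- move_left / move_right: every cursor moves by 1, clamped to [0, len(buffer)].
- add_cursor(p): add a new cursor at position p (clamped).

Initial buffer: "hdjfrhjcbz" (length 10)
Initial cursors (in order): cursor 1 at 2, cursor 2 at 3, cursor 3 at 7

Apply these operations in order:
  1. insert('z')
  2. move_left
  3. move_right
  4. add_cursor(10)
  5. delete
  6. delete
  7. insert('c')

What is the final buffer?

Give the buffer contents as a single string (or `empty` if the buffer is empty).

Answer: hccfcccbz

Derivation:
After op 1 (insert('z')): buffer="hdzjzfrhjzcbz" (len 13), cursors c1@3 c2@5 c3@10, authorship ..1.2....3...
After op 2 (move_left): buffer="hdzjzfrhjzcbz" (len 13), cursors c1@2 c2@4 c3@9, authorship ..1.2....3...
After op 3 (move_right): buffer="hdzjzfrhjzcbz" (len 13), cursors c1@3 c2@5 c3@10, authorship ..1.2....3...
After op 4 (add_cursor(10)): buffer="hdzjzfrhjzcbz" (len 13), cursors c1@3 c2@5 c3@10 c4@10, authorship ..1.2....3...
After op 5 (delete): buffer="hdjfrhcbz" (len 9), cursors c1@2 c2@3 c3@6 c4@6, authorship .........
After op 6 (delete): buffer="hfcbz" (len 5), cursors c1@1 c2@1 c3@2 c4@2, authorship .....
After op 7 (insert('c')): buffer="hccfcccbz" (len 9), cursors c1@3 c2@3 c3@6 c4@6, authorship .12.34...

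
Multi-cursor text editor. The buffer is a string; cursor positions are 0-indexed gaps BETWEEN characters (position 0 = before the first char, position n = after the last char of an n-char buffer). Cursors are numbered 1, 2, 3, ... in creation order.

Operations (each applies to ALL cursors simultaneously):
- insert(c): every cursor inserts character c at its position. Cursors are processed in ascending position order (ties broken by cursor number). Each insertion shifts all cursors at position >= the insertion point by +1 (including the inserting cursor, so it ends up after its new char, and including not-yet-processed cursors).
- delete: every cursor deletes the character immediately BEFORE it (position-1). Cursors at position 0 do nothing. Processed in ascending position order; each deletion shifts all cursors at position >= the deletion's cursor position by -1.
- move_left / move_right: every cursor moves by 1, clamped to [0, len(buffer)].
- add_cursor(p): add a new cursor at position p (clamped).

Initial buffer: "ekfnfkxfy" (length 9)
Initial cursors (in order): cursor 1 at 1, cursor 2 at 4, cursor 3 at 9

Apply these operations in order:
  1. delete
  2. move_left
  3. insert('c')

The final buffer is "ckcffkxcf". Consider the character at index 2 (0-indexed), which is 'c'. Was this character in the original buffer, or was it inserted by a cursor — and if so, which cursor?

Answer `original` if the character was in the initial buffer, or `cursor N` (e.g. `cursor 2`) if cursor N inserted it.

Answer: cursor 2

Derivation:
After op 1 (delete): buffer="kffkxf" (len 6), cursors c1@0 c2@2 c3@6, authorship ......
After op 2 (move_left): buffer="kffkxf" (len 6), cursors c1@0 c2@1 c3@5, authorship ......
After op 3 (insert('c')): buffer="ckcffkxcf" (len 9), cursors c1@1 c2@3 c3@8, authorship 1.2....3.
Authorship (.=original, N=cursor N): 1 . 2 . . . . 3 .
Index 2: author = 2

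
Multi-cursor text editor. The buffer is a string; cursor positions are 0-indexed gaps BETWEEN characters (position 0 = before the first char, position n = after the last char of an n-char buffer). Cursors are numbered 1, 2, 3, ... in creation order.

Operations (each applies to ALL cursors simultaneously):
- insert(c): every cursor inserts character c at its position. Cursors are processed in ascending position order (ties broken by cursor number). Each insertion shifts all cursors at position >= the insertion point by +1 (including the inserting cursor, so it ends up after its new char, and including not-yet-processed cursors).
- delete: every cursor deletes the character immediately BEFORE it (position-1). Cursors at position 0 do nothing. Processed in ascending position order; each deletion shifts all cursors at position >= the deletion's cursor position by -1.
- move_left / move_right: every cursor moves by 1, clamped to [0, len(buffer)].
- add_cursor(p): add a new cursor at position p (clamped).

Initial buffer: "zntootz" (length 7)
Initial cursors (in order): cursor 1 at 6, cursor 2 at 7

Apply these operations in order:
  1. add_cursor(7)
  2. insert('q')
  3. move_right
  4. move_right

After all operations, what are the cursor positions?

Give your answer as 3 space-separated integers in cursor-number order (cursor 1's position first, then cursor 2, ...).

After op 1 (add_cursor(7)): buffer="zntootz" (len 7), cursors c1@6 c2@7 c3@7, authorship .......
After op 2 (insert('q')): buffer="zntootqzqq" (len 10), cursors c1@7 c2@10 c3@10, authorship ......1.23
After op 3 (move_right): buffer="zntootqzqq" (len 10), cursors c1@8 c2@10 c3@10, authorship ......1.23
After op 4 (move_right): buffer="zntootqzqq" (len 10), cursors c1@9 c2@10 c3@10, authorship ......1.23

Answer: 9 10 10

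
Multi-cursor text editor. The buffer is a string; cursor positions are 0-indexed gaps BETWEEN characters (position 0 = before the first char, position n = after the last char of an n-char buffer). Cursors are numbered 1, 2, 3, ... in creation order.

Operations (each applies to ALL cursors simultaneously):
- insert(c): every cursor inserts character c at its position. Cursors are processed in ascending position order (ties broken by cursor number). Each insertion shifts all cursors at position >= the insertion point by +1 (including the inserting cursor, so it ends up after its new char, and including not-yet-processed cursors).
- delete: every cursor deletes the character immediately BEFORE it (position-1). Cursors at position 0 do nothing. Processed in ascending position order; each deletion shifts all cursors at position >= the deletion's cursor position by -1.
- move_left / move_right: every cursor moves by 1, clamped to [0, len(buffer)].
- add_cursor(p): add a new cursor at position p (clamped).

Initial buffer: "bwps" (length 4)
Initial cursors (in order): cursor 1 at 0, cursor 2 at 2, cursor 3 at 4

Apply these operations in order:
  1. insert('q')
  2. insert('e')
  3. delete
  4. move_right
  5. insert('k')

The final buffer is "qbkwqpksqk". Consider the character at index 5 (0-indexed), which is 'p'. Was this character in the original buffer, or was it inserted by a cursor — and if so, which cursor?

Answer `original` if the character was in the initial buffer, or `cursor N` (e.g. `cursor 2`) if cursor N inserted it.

Answer: original

Derivation:
After op 1 (insert('q')): buffer="qbwqpsq" (len 7), cursors c1@1 c2@4 c3@7, authorship 1..2..3
After op 2 (insert('e')): buffer="qebwqepsqe" (len 10), cursors c1@2 c2@6 c3@10, authorship 11..22..33
After op 3 (delete): buffer="qbwqpsq" (len 7), cursors c1@1 c2@4 c3@7, authorship 1..2..3
After op 4 (move_right): buffer="qbwqpsq" (len 7), cursors c1@2 c2@5 c3@7, authorship 1..2..3
After op 5 (insert('k')): buffer="qbkwqpksqk" (len 10), cursors c1@3 c2@7 c3@10, authorship 1.1.2.2.33
Authorship (.=original, N=cursor N): 1 . 1 . 2 . 2 . 3 3
Index 5: author = original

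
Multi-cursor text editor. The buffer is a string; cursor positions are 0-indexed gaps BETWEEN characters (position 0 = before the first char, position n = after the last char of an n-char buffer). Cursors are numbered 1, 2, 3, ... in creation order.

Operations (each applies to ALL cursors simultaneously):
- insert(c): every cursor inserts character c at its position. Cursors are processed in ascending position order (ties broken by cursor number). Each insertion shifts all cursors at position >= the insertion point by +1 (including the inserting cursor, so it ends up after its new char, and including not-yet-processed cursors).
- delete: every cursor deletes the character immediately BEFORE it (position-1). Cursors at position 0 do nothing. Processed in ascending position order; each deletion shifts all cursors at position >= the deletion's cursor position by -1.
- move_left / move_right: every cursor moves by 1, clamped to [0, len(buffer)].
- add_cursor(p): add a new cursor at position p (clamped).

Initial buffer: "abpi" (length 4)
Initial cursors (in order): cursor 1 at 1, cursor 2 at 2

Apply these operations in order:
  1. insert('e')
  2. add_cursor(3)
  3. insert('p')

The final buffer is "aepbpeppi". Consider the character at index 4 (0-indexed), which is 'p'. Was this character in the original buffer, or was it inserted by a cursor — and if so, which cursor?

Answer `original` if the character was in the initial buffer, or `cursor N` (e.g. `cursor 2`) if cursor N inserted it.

After op 1 (insert('e')): buffer="aebepi" (len 6), cursors c1@2 c2@4, authorship .1.2..
After op 2 (add_cursor(3)): buffer="aebepi" (len 6), cursors c1@2 c3@3 c2@4, authorship .1.2..
After op 3 (insert('p')): buffer="aepbpeppi" (len 9), cursors c1@3 c3@5 c2@7, authorship .11.322..
Authorship (.=original, N=cursor N): . 1 1 . 3 2 2 . .
Index 4: author = 3

Answer: cursor 3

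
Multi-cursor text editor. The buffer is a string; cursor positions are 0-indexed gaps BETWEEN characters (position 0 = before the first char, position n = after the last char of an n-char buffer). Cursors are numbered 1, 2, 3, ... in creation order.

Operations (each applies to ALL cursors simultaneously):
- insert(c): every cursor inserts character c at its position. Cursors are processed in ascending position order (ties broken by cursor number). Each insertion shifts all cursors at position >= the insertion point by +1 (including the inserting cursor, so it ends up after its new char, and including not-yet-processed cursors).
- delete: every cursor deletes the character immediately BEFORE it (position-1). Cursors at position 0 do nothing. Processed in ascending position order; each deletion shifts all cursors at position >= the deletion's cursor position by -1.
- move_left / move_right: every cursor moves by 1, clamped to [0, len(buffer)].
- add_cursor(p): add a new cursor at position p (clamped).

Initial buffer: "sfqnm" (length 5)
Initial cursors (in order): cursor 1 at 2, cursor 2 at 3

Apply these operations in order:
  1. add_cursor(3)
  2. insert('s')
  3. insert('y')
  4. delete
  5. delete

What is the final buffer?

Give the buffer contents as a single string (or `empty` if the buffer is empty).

Answer: sfqnm

Derivation:
After op 1 (add_cursor(3)): buffer="sfqnm" (len 5), cursors c1@2 c2@3 c3@3, authorship .....
After op 2 (insert('s')): buffer="sfsqssnm" (len 8), cursors c1@3 c2@6 c3@6, authorship ..1.23..
After op 3 (insert('y')): buffer="sfsyqssyynm" (len 11), cursors c1@4 c2@9 c3@9, authorship ..11.2323..
After op 4 (delete): buffer="sfsqssnm" (len 8), cursors c1@3 c2@6 c3@6, authorship ..1.23..
After op 5 (delete): buffer="sfqnm" (len 5), cursors c1@2 c2@3 c3@3, authorship .....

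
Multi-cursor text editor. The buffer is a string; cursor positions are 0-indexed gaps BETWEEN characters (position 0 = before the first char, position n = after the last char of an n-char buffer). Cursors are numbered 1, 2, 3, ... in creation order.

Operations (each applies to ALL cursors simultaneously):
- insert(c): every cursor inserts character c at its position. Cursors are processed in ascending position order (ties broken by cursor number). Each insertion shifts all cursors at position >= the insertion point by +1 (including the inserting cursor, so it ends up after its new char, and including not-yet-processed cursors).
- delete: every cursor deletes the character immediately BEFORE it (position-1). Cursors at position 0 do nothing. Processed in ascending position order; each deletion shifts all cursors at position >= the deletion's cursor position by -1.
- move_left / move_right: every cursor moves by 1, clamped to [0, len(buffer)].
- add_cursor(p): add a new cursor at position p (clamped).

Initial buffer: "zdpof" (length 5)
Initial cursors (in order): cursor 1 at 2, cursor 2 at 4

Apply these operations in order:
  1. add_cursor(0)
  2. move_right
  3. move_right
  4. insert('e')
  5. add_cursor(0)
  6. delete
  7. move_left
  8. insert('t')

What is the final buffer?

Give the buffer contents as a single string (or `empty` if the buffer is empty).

After op 1 (add_cursor(0)): buffer="zdpof" (len 5), cursors c3@0 c1@2 c2@4, authorship .....
After op 2 (move_right): buffer="zdpof" (len 5), cursors c3@1 c1@3 c2@5, authorship .....
After op 3 (move_right): buffer="zdpof" (len 5), cursors c3@2 c1@4 c2@5, authorship .....
After op 4 (insert('e')): buffer="zdepoefe" (len 8), cursors c3@3 c1@6 c2@8, authorship ..3..1.2
After op 5 (add_cursor(0)): buffer="zdepoefe" (len 8), cursors c4@0 c3@3 c1@6 c2@8, authorship ..3..1.2
After op 6 (delete): buffer="zdpof" (len 5), cursors c4@0 c3@2 c1@4 c2@5, authorship .....
After op 7 (move_left): buffer="zdpof" (len 5), cursors c4@0 c3@1 c1@3 c2@4, authorship .....
After op 8 (insert('t')): buffer="tztdptotf" (len 9), cursors c4@1 c3@3 c1@6 c2@8, authorship 4.3..1.2.

Answer: tztdptotf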